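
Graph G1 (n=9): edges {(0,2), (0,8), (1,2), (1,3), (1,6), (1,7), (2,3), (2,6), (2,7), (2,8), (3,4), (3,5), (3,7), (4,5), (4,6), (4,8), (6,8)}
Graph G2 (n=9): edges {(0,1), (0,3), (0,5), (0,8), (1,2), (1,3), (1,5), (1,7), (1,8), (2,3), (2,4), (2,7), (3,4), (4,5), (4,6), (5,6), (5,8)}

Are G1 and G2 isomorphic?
Yes, isomorphic

The graphs are isomorphic.
One valid mapping φ: V(G1) → V(G2): 0→7, 1→0, 2→1, 3→5, 4→4, 5→6, 6→3, 7→8, 8→2

Verify φ preserves adjacency — for each edge of G1, its image is an edge of G2:
  (0,2) → (φ(0),φ(2)) = (1,7) ∈ E(G2) ✓
  (0,8) → (φ(0),φ(8)) = (2,7) ∈ E(G2) ✓
  (1,2) → (φ(1),φ(2)) = (0,1) ∈ E(G2) ✓
  (1,3) → (φ(1),φ(3)) = (0,5) ∈ E(G2) ✓
  (1,6) → (φ(1),φ(6)) = (0,3) ∈ E(G2) ✓
  (1,7) → (φ(1),φ(7)) = (0,8) ∈ E(G2) ✓
  (2,3) → (φ(2),φ(3)) = (1,5) ∈ E(G2) ✓
  (2,6) → (φ(2),φ(6)) = (1,3) ∈ E(G2) ✓
  (2,7) → (φ(2),φ(7)) = (1,8) ∈ E(G2) ✓
  (2,8) → (φ(2),φ(8)) = (1,2) ∈ E(G2) ✓
  (3,4) → (φ(3),φ(4)) = (4,5) ∈ E(G2) ✓
  (3,5) → (φ(3),φ(5)) = (5,6) ∈ E(G2) ✓
  (3,7) → (φ(3),φ(7)) = (5,8) ∈ E(G2) ✓
  (4,5) → (φ(4),φ(5)) = (4,6) ∈ E(G2) ✓
  (4,6) → (φ(4),φ(6)) = (3,4) ∈ E(G2) ✓
  (4,8) → (φ(4),φ(8)) = (2,4) ∈ E(G2) ✓
  (6,8) → (φ(6),φ(8)) = (2,3) ∈ E(G2) ✓
All 17 edges of G1 map to edges of G2, and |E(G1)| = |E(G2)| = 17, so φ is a bijection on edges as well as vertices. Hence G1 ≅ G2.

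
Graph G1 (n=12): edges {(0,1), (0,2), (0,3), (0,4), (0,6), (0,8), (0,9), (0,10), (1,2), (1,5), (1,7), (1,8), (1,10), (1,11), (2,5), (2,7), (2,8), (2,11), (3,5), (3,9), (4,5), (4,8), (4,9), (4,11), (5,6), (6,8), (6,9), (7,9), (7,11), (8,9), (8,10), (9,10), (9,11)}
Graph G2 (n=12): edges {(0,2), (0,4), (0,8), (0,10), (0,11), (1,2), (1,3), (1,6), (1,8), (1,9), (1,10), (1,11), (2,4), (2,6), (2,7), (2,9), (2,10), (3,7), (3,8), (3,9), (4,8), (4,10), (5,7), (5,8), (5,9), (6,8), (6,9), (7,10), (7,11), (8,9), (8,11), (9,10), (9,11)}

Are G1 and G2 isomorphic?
Yes, isomorphic

The graphs are isomorphic.
One valid mapping φ: V(G1) → V(G2): 0→9, 1→2, 2→10, 3→5, 4→11, 5→7, 6→3, 7→4, 8→1, 9→8, 10→6, 11→0

Verify φ preserves adjacency — for each edge of G1, its image is an edge of G2:
  (0,1) → (φ(0),φ(1)) = (2,9) ∈ E(G2) ✓
  (0,2) → (φ(0),φ(2)) = (9,10) ∈ E(G2) ✓
  (0,3) → (φ(0),φ(3)) = (5,9) ∈ E(G2) ✓
  (0,4) → (φ(0),φ(4)) = (9,11) ∈ E(G2) ✓
  (0,6) → (φ(0),φ(6)) = (3,9) ∈ E(G2) ✓
  (0,8) → (φ(0),φ(8)) = (1,9) ∈ E(G2) ✓
  (0,9) → (φ(0),φ(9)) = (8,9) ∈ E(G2) ✓
  (0,10) → (φ(0),φ(10)) = (6,9) ∈ E(G2) ✓
  (1,2) → (φ(1),φ(2)) = (2,10) ∈ E(G2) ✓
  (1,5) → (φ(1),φ(5)) = (2,7) ∈ E(G2) ✓
  (1,7) → (φ(1),φ(7)) = (2,4) ∈ E(G2) ✓
  (1,8) → (φ(1),φ(8)) = (1,2) ∈ E(G2) ✓
  (1,10) → (φ(1),φ(10)) = (2,6) ∈ E(G2) ✓
  (1,11) → (φ(1),φ(11)) = (0,2) ∈ E(G2) ✓
  (2,5) → (φ(2),φ(5)) = (7,10) ∈ E(G2) ✓
  (2,7) → (φ(2),φ(7)) = (4,10) ∈ E(G2) ✓
  (2,8) → (φ(2),φ(8)) = (1,10) ∈ E(G2) ✓
  (2,11) → (φ(2),φ(11)) = (0,10) ∈ E(G2) ✓
  (3,5) → (φ(3),φ(5)) = (5,7) ∈ E(G2) ✓
  (3,9) → (φ(3),φ(9)) = (5,8) ∈ E(G2) ✓
  (4,5) → (φ(4),φ(5)) = (7,11) ∈ E(G2) ✓
  (4,8) → (φ(4),φ(8)) = (1,11) ∈ E(G2) ✓
  (4,9) → (φ(4),φ(9)) = (8,11) ∈ E(G2) ✓
  (4,11) → (φ(4),φ(11)) = (0,11) ∈ E(G2) ✓
  (5,6) → (φ(5),φ(6)) = (3,7) ∈ E(G2) ✓
  (6,8) → (φ(6),φ(8)) = (1,3) ∈ E(G2) ✓
  (6,9) → (φ(6),φ(9)) = (3,8) ∈ E(G2) ✓
  (7,9) → (φ(7),φ(9)) = (4,8) ∈ E(G2) ✓
  (7,11) → (φ(7),φ(11)) = (0,4) ∈ E(G2) ✓
  (8,9) → (φ(8),φ(9)) = (1,8) ∈ E(G2) ✓
  (8,10) → (φ(8),φ(10)) = (1,6) ∈ E(G2) ✓
  (9,10) → (φ(9),φ(10)) = (6,8) ∈ E(G2) ✓
  (9,11) → (φ(9),φ(11)) = (0,8) ∈ E(G2) ✓
All 33 edges of G1 map to edges of G2, and |E(G1)| = |E(G2)| = 33, so φ is a bijection on edges as well as vertices. Hence G1 ≅ G2.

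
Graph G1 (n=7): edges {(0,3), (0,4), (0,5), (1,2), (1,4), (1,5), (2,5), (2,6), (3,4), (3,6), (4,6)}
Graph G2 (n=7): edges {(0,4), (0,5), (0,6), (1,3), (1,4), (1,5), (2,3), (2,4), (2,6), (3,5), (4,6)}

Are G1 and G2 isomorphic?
Yes, isomorphic

The graphs are isomorphic.
One valid mapping φ: V(G1) → V(G2): 0→2, 1→1, 2→5, 3→6, 4→4, 5→3, 6→0

Verify φ preserves adjacency — for each edge of G1, its image is an edge of G2:
  (0,3) → (φ(0),φ(3)) = (2,6) ∈ E(G2) ✓
  (0,4) → (φ(0),φ(4)) = (2,4) ∈ E(G2) ✓
  (0,5) → (φ(0),φ(5)) = (2,3) ∈ E(G2) ✓
  (1,2) → (φ(1),φ(2)) = (1,5) ∈ E(G2) ✓
  (1,4) → (φ(1),φ(4)) = (1,4) ∈ E(G2) ✓
  (1,5) → (φ(1),φ(5)) = (1,3) ∈ E(G2) ✓
  (2,5) → (φ(2),φ(5)) = (3,5) ∈ E(G2) ✓
  (2,6) → (φ(2),φ(6)) = (0,5) ∈ E(G2) ✓
  (3,4) → (φ(3),φ(4)) = (4,6) ∈ E(G2) ✓
  (3,6) → (φ(3),φ(6)) = (0,6) ∈ E(G2) ✓
  (4,6) → (φ(4),φ(6)) = (0,4) ∈ E(G2) ✓
All 11 edges of G1 map to edges of G2, and |E(G1)| = |E(G2)| = 11, so φ is a bijection on edges as well as vertices. Hence G1 ≅ G2.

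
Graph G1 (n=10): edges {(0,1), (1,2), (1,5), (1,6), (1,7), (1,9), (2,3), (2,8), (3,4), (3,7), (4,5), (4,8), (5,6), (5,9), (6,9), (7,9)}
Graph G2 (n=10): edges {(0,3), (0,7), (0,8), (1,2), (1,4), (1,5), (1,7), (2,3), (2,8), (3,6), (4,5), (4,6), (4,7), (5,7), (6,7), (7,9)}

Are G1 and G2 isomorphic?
Yes, isomorphic

The graphs are isomorphic.
One valid mapping φ: V(G1) → V(G2): 0→9, 1→7, 2→0, 3→3, 4→2, 5→1, 6→5, 7→6, 8→8, 9→4

Verify φ preserves adjacency — for each edge of G1, its image is an edge of G2:
  (0,1) → (φ(0),φ(1)) = (7,9) ∈ E(G2) ✓
  (1,2) → (φ(1),φ(2)) = (0,7) ∈ E(G2) ✓
  (1,5) → (φ(1),φ(5)) = (1,7) ∈ E(G2) ✓
  (1,6) → (φ(1),φ(6)) = (5,7) ∈ E(G2) ✓
  (1,7) → (φ(1),φ(7)) = (6,7) ∈ E(G2) ✓
  (1,9) → (φ(1),φ(9)) = (4,7) ∈ E(G2) ✓
  (2,3) → (φ(2),φ(3)) = (0,3) ∈ E(G2) ✓
  (2,8) → (φ(2),φ(8)) = (0,8) ∈ E(G2) ✓
  (3,4) → (φ(3),φ(4)) = (2,3) ∈ E(G2) ✓
  (3,7) → (φ(3),φ(7)) = (3,6) ∈ E(G2) ✓
  (4,5) → (φ(4),φ(5)) = (1,2) ∈ E(G2) ✓
  (4,8) → (φ(4),φ(8)) = (2,8) ∈ E(G2) ✓
  (5,6) → (φ(5),φ(6)) = (1,5) ∈ E(G2) ✓
  (5,9) → (φ(5),φ(9)) = (1,4) ∈ E(G2) ✓
  (6,9) → (φ(6),φ(9)) = (4,5) ∈ E(G2) ✓
  (7,9) → (φ(7),φ(9)) = (4,6) ∈ E(G2) ✓
All 16 edges of G1 map to edges of G2, and |E(G1)| = |E(G2)| = 16, so φ is a bijection on edges as well as vertices. Hence G1 ≅ G2.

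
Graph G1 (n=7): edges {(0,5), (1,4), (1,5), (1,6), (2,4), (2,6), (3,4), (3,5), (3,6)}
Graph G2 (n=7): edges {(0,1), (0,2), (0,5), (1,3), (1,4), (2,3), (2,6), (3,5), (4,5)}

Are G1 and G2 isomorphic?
Yes, isomorphic

The graphs are isomorphic.
One valid mapping φ: V(G1) → V(G2): 0→6, 1→3, 2→4, 3→0, 4→1, 5→2, 6→5

Verify φ preserves adjacency — for each edge of G1, its image is an edge of G2:
  (0,5) → (φ(0),φ(5)) = (2,6) ∈ E(G2) ✓
  (1,4) → (φ(1),φ(4)) = (1,3) ∈ E(G2) ✓
  (1,5) → (φ(1),φ(5)) = (2,3) ∈ E(G2) ✓
  (1,6) → (φ(1),φ(6)) = (3,5) ∈ E(G2) ✓
  (2,4) → (φ(2),φ(4)) = (1,4) ∈ E(G2) ✓
  (2,6) → (φ(2),φ(6)) = (4,5) ∈ E(G2) ✓
  (3,4) → (φ(3),φ(4)) = (0,1) ∈ E(G2) ✓
  (3,5) → (φ(3),φ(5)) = (0,2) ∈ E(G2) ✓
  (3,6) → (φ(3),φ(6)) = (0,5) ∈ E(G2) ✓
All 9 edges of G1 map to edges of G2, and |E(G1)| = |E(G2)| = 9, so φ is a bijection on edges as well as vertices. Hence G1 ≅ G2.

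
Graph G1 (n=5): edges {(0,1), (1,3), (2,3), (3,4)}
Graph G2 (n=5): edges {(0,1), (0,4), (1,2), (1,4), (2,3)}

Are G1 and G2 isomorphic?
No, not isomorphic

The graphs are NOT isomorphic.

Degrees in G1: deg(0)=1, deg(1)=2, deg(2)=1, deg(3)=3, deg(4)=1.
Sorted degree sequence of G1: [3, 2, 1, 1, 1].
Degrees in G2: deg(0)=2, deg(1)=3, deg(2)=2, deg(3)=1, deg(4)=2.
Sorted degree sequence of G2: [3, 2, 2, 2, 1].
The (sorted) degree sequence is an isomorphism invariant, so since G1 and G2 have different degree sequences they cannot be isomorphic.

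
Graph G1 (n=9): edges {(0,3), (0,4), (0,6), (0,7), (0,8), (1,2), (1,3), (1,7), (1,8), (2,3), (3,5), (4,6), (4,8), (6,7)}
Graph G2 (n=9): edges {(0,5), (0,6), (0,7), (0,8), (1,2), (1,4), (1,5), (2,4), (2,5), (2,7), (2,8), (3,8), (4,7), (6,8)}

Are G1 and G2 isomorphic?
Yes, isomorphic

The graphs are isomorphic.
One valid mapping φ: V(G1) → V(G2): 0→2, 1→0, 2→6, 3→8, 4→4, 5→3, 6→1, 7→5, 8→7

Verify φ preserves adjacency — for each edge of G1, its image is an edge of G2:
  (0,3) → (φ(0),φ(3)) = (2,8) ∈ E(G2) ✓
  (0,4) → (φ(0),φ(4)) = (2,4) ∈ E(G2) ✓
  (0,6) → (φ(0),φ(6)) = (1,2) ∈ E(G2) ✓
  (0,7) → (φ(0),φ(7)) = (2,5) ∈ E(G2) ✓
  (0,8) → (φ(0),φ(8)) = (2,7) ∈ E(G2) ✓
  (1,2) → (φ(1),φ(2)) = (0,6) ∈ E(G2) ✓
  (1,3) → (φ(1),φ(3)) = (0,8) ∈ E(G2) ✓
  (1,7) → (φ(1),φ(7)) = (0,5) ∈ E(G2) ✓
  (1,8) → (φ(1),φ(8)) = (0,7) ∈ E(G2) ✓
  (2,3) → (φ(2),φ(3)) = (6,8) ∈ E(G2) ✓
  (3,5) → (φ(3),φ(5)) = (3,8) ∈ E(G2) ✓
  (4,6) → (φ(4),φ(6)) = (1,4) ∈ E(G2) ✓
  (4,8) → (φ(4),φ(8)) = (4,7) ∈ E(G2) ✓
  (6,7) → (φ(6),φ(7)) = (1,5) ∈ E(G2) ✓
All 14 edges of G1 map to edges of G2, and |E(G1)| = |E(G2)| = 14, so φ is a bijection on edges as well as vertices. Hence G1 ≅ G2.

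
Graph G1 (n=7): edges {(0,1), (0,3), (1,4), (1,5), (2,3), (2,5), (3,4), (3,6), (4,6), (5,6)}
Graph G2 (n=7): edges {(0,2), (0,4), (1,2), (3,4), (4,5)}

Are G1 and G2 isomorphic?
No, not isomorphic

The graphs are NOT isomorphic.

Connected components of G1: 1 component(s) with vertex sets [[0, 1, 2, 3, 4, 5, 6]], sizes [7].
Connected components of G2: 2 component(s) with vertex sets [[6], [0, 1, 2, 3, 4, 5]], sizes [1, 6].
The number of connected components (and the multiset of component sizes) is an isomorphism invariant — an isomorphism maps each component of G1 bijectively onto a component of G2. Since G1 has 1 component(s) and G2 has 2, they cannot be isomorphic.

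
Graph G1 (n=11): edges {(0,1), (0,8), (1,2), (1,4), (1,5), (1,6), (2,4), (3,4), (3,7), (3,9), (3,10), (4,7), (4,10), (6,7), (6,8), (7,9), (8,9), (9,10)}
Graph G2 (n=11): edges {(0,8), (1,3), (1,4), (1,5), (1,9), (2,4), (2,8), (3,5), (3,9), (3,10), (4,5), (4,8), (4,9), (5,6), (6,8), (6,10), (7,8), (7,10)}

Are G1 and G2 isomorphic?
Yes, isomorphic

The graphs are isomorphic.
One valid mapping φ: V(G1) → V(G2): 0→7, 1→8, 2→2, 3→1, 4→4, 5→0, 6→6, 7→5, 8→10, 9→3, 10→9

Verify φ preserves adjacency — for each edge of G1, its image is an edge of G2:
  (0,1) → (φ(0),φ(1)) = (7,8) ∈ E(G2) ✓
  (0,8) → (φ(0),φ(8)) = (7,10) ∈ E(G2) ✓
  (1,2) → (φ(1),φ(2)) = (2,8) ∈ E(G2) ✓
  (1,4) → (φ(1),φ(4)) = (4,8) ∈ E(G2) ✓
  (1,5) → (φ(1),φ(5)) = (0,8) ∈ E(G2) ✓
  (1,6) → (φ(1),φ(6)) = (6,8) ∈ E(G2) ✓
  (2,4) → (φ(2),φ(4)) = (2,4) ∈ E(G2) ✓
  (3,4) → (φ(3),φ(4)) = (1,4) ∈ E(G2) ✓
  (3,7) → (φ(3),φ(7)) = (1,5) ∈ E(G2) ✓
  (3,9) → (φ(3),φ(9)) = (1,3) ∈ E(G2) ✓
  (3,10) → (φ(3),φ(10)) = (1,9) ∈ E(G2) ✓
  (4,7) → (φ(4),φ(7)) = (4,5) ∈ E(G2) ✓
  (4,10) → (φ(4),φ(10)) = (4,9) ∈ E(G2) ✓
  (6,7) → (φ(6),φ(7)) = (5,6) ∈ E(G2) ✓
  (6,8) → (φ(6),φ(8)) = (6,10) ∈ E(G2) ✓
  (7,9) → (φ(7),φ(9)) = (3,5) ∈ E(G2) ✓
  (8,9) → (φ(8),φ(9)) = (3,10) ∈ E(G2) ✓
  (9,10) → (φ(9),φ(10)) = (3,9) ∈ E(G2) ✓
All 18 edges of G1 map to edges of G2, and |E(G1)| = |E(G2)| = 18, so φ is a bijection on edges as well as vertices. Hence G1 ≅ G2.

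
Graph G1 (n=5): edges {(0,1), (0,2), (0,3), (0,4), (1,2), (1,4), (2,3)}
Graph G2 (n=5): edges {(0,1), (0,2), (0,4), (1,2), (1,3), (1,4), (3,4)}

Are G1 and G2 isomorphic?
Yes, isomorphic

The graphs are isomorphic.
One valid mapping φ: V(G1) → V(G2): 0→1, 1→4, 2→0, 3→2, 4→3

Verify φ preserves adjacency — for each edge of G1, its image is an edge of G2:
  (0,1) → (φ(0),φ(1)) = (1,4) ∈ E(G2) ✓
  (0,2) → (φ(0),φ(2)) = (0,1) ∈ E(G2) ✓
  (0,3) → (φ(0),φ(3)) = (1,2) ∈ E(G2) ✓
  (0,4) → (φ(0),φ(4)) = (1,3) ∈ E(G2) ✓
  (1,2) → (φ(1),φ(2)) = (0,4) ∈ E(G2) ✓
  (1,4) → (φ(1),φ(4)) = (3,4) ∈ E(G2) ✓
  (2,3) → (φ(2),φ(3)) = (0,2) ∈ E(G2) ✓
All 7 edges of G1 map to edges of G2, and |E(G1)| = |E(G2)| = 7, so φ is a bijection on edges as well as vertices. Hence G1 ≅ G2.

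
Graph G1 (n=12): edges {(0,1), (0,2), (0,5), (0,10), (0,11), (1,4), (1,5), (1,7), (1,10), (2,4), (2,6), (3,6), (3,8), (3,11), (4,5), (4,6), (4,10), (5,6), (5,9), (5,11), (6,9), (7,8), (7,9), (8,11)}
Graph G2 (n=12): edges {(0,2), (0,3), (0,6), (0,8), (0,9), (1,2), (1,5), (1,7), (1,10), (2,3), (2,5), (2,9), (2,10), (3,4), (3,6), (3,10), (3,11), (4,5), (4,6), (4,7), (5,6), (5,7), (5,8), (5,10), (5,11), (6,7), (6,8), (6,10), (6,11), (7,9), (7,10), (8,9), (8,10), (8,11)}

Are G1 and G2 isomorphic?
No, not isomorphic

The graphs are NOT isomorphic.

Degrees in G1: deg(0)=5, deg(1)=5, deg(2)=3, deg(3)=3, deg(4)=5, deg(5)=6, deg(6)=5, deg(7)=3, deg(8)=3, deg(9)=3, deg(10)=3, deg(11)=4.
Sorted degree sequence of G1: [6, 5, 5, 5, 5, 4, 3, 3, 3, 3, 3, 3].
Degrees in G2: deg(0)=5, deg(1)=4, deg(2)=6, deg(3)=6, deg(4)=4, deg(5)=8, deg(6)=8, deg(7)=6, deg(8)=6, deg(9)=4, deg(10)=7, deg(11)=4.
Sorted degree sequence of G2: [8, 8, 7, 6, 6, 6, 6, 5, 4, 4, 4, 4].
The (sorted) degree sequence is an isomorphism invariant, so since G1 and G2 have different degree sequences they cannot be isomorphic.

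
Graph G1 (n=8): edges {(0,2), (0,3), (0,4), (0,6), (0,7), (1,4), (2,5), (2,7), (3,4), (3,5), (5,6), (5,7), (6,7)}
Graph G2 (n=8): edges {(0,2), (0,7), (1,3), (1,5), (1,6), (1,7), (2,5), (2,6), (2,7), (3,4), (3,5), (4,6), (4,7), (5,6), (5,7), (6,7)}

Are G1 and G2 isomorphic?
No, not isomorphic

The graphs are NOT isomorphic.

Counting triangles (3-cliques): G1 has 5, G2 has 10.
Triangle count is an isomorphism invariant, so differing triangle counts rule out isomorphism.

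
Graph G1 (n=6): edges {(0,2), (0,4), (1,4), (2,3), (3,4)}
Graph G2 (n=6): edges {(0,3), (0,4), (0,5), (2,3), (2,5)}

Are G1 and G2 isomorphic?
Yes, isomorphic

The graphs are isomorphic.
One valid mapping φ: V(G1) → V(G2): 0→3, 1→4, 2→2, 3→5, 4→0, 5→1

Verify φ preserves adjacency — for each edge of G1, its image is an edge of G2:
  (0,2) → (φ(0),φ(2)) = (2,3) ∈ E(G2) ✓
  (0,4) → (φ(0),φ(4)) = (0,3) ∈ E(G2) ✓
  (1,4) → (φ(1),φ(4)) = (0,4) ∈ E(G2) ✓
  (2,3) → (φ(2),φ(3)) = (2,5) ∈ E(G2) ✓
  (3,4) → (φ(3),φ(4)) = (0,5) ∈ E(G2) ✓
All 5 edges of G1 map to edges of G2, and |E(G1)| = |E(G2)| = 5, so φ is a bijection on edges as well as vertices. Hence G1 ≅ G2.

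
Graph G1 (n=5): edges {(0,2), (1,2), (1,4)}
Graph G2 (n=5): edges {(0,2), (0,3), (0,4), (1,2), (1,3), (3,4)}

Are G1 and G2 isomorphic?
No, not isomorphic

The graphs are NOT isomorphic.

Counting triangles (3-cliques): G1 has 0, G2 has 1.
Triangle count is an isomorphism invariant, so differing triangle counts rule out isomorphism.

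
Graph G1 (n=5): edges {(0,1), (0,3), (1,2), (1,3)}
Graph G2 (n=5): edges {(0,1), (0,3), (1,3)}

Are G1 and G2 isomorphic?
No, not isomorphic

The graphs are NOT isomorphic.

Counting edges: G1 has 4 edge(s); G2 has 3 edge(s).
Edge count is an isomorphism invariant (a bijection on vertices induces a bijection on edges), so differing edge counts rule out isomorphism.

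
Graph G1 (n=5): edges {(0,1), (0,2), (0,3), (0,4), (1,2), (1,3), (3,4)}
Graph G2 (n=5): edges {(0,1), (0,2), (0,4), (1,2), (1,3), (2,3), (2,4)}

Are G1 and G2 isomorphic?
Yes, isomorphic

The graphs are isomorphic.
One valid mapping φ: V(G1) → V(G2): 0→2, 1→0, 2→4, 3→1, 4→3

Verify φ preserves adjacency — for each edge of G1, its image is an edge of G2:
  (0,1) → (φ(0),φ(1)) = (0,2) ∈ E(G2) ✓
  (0,2) → (φ(0),φ(2)) = (2,4) ∈ E(G2) ✓
  (0,3) → (φ(0),φ(3)) = (1,2) ∈ E(G2) ✓
  (0,4) → (φ(0),φ(4)) = (2,3) ∈ E(G2) ✓
  (1,2) → (φ(1),φ(2)) = (0,4) ∈ E(G2) ✓
  (1,3) → (φ(1),φ(3)) = (0,1) ∈ E(G2) ✓
  (3,4) → (φ(3),φ(4)) = (1,3) ∈ E(G2) ✓
All 7 edges of G1 map to edges of G2, and |E(G1)| = |E(G2)| = 7, so φ is a bijection on edges as well as vertices. Hence G1 ≅ G2.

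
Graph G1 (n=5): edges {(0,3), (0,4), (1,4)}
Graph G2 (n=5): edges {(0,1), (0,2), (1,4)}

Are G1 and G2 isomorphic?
Yes, isomorphic

The graphs are isomorphic.
One valid mapping φ: V(G1) → V(G2): 0→0, 1→4, 2→3, 3→2, 4→1

Verify φ preserves adjacency — for each edge of G1, its image is an edge of G2:
  (0,3) → (φ(0),φ(3)) = (0,2) ∈ E(G2) ✓
  (0,4) → (φ(0),φ(4)) = (0,1) ∈ E(G2) ✓
  (1,4) → (φ(1),φ(4)) = (1,4) ∈ E(G2) ✓
All 3 edges of G1 map to edges of G2, and |E(G1)| = |E(G2)| = 3, so φ is a bijection on edges as well as vertices. Hence G1 ≅ G2.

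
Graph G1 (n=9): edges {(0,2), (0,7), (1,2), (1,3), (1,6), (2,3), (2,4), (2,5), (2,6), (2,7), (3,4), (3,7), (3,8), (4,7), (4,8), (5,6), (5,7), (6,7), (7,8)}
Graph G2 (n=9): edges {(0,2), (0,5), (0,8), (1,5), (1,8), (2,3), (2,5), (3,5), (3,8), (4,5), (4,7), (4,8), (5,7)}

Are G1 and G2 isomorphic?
No, not isomorphic

The graphs are NOT isomorphic.

Connected components of G1: 1 component(s) with vertex sets [[0, 1, 2, 3, 4, 5, 6, 7, 8]], sizes [9].
Connected components of G2: 2 component(s) with vertex sets [[6], [0, 1, 2, 3, 4, 5, 7, 8]], sizes [1, 8].
The number of connected components (and the multiset of component sizes) is an isomorphism invariant — an isomorphism maps each component of G1 bijectively onto a component of G2. Since G1 has 1 component(s) and G2 has 2, they cannot be isomorphic.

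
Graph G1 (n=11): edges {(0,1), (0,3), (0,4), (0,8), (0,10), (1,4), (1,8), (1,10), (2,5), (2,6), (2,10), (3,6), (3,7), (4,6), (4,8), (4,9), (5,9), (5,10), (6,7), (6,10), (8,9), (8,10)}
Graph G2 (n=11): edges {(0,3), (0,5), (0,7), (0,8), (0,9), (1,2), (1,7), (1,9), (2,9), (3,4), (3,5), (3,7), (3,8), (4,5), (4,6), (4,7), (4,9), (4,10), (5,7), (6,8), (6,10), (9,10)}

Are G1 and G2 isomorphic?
Yes, isomorphic

The graphs are isomorphic.
One valid mapping φ: V(G1) → V(G2): 0→7, 1→5, 2→10, 3→1, 4→0, 5→6, 6→9, 7→2, 8→3, 9→8, 10→4

Verify φ preserves adjacency — for each edge of G1, its image is an edge of G2:
  (0,1) → (φ(0),φ(1)) = (5,7) ∈ E(G2) ✓
  (0,3) → (φ(0),φ(3)) = (1,7) ∈ E(G2) ✓
  (0,4) → (φ(0),φ(4)) = (0,7) ∈ E(G2) ✓
  (0,8) → (φ(0),φ(8)) = (3,7) ∈ E(G2) ✓
  (0,10) → (φ(0),φ(10)) = (4,7) ∈ E(G2) ✓
  (1,4) → (φ(1),φ(4)) = (0,5) ∈ E(G2) ✓
  (1,8) → (φ(1),φ(8)) = (3,5) ∈ E(G2) ✓
  (1,10) → (φ(1),φ(10)) = (4,5) ∈ E(G2) ✓
  (2,5) → (φ(2),φ(5)) = (6,10) ∈ E(G2) ✓
  (2,6) → (φ(2),φ(6)) = (9,10) ∈ E(G2) ✓
  (2,10) → (φ(2),φ(10)) = (4,10) ∈ E(G2) ✓
  (3,6) → (φ(3),φ(6)) = (1,9) ∈ E(G2) ✓
  (3,7) → (φ(3),φ(7)) = (1,2) ∈ E(G2) ✓
  (4,6) → (φ(4),φ(6)) = (0,9) ∈ E(G2) ✓
  (4,8) → (φ(4),φ(8)) = (0,3) ∈ E(G2) ✓
  (4,9) → (φ(4),φ(9)) = (0,8) ∈ E(G2) ✓
  (5,9) → (φ(5),φ(9)) = (6,8) ∈ E(G2) ✓
  (5,10) → (φ(5),φ(10)) = (4,6) ∈ E(G2) ✓
  (6,7) → (φ(6),φ(7)) = (2,9) ∈ E(G2) ✓
  (6,10) → (φ(6),φ(10)) = (4,9) ∈ E(G2) ✓
  (8,9) → (φ(8),φ(9)) = (3,8) ∈ E(G2) ✓
  (8,10) → (φ(8),φ(10)) = (3,4) ∈ E(G2) ✓
All 22 edges of G1 map to edges of G2, and |E(G1)| = |E(G2)| = 22, so φ is a bijection on edges as well as vertices. Hence G1 ≅ G2.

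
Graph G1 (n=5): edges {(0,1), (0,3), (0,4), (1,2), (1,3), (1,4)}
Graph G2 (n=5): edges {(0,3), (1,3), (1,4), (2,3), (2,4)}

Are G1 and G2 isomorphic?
No, not isomorphic

The graphs are NOT isomorphic.

Counting triangles (3-cliques): G1 has 2, G2 has 0.
Triangle count is an isomorphism invariant, so differing triangle counts rule out isomorphism.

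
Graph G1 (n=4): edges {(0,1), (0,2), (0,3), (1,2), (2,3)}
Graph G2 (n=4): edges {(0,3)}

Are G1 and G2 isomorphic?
No, not isomorphic

The graphs are NOT isomorphic.

Counting triangles (3-cliques): G1 has 2, G2 has 0.
Triangle count is an isomorphism invariant, so differing triangle counts rule out isomorphism.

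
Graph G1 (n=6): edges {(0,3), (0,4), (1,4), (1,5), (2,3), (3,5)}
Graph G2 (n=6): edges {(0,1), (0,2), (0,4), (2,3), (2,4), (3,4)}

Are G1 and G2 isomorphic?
No, not isomorphic

The graphs are NOT isomorphic.

Connected components of G1: 1 component(s) with vertex sets [[0, 1, 2, 3, 4, 5]], sizes [6].
Connected components of G2: 2 component(s) with vertex sets [[5], [0, 1, 2, 3, 4]], sizes [1, 5].
The number of connected components (and the multiset of component sizes) is an isomorphism invariant — an isomorphism maps each component of G1 bijectively onto a component of G2. Since G1 has 1 component(s) and G2 has 2, they cannot be isomorphic.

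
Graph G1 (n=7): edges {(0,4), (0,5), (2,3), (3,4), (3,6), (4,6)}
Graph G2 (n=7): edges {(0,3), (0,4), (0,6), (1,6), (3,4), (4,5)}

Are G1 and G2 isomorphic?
Yes, isomorphic

The graphs are isomorphic.
One valid mapping φ: V(G1) → V(G2): 0→6, 1→2, 2→5, 3→4, 4→0, 5→1, 6→3

Verify φ preserves adjacency — for each edge of G1, its image is an edge of G2:
  (0,4) → (φ(0),φ(4)) = (0,6) ∈ E(G2) ✓
  (0,5) → (φ(0),φ(5)) = (1,6) ∈ E(G2) ✓
  (2,3) → (φ(2),φ(3)) = (4,5) ∈ E(G2) ✓
  (3,4) → (φ(3),φ(4)) = (0,4) ∈ E(G2) ✓
  (3,6) → (φ(3),φ(6)) = (3,4) ∈ E(G2) ✓
  (4,6) → (φ(4),φ(6)) = (0,3) ∈ E(G2) ✓
All 6 edges of G1 map to edges of G2, and |E(G1)| = |E(G2)| = 6, so φ is a bijection on edges as well as vertices. Hence G1 ≅ G2.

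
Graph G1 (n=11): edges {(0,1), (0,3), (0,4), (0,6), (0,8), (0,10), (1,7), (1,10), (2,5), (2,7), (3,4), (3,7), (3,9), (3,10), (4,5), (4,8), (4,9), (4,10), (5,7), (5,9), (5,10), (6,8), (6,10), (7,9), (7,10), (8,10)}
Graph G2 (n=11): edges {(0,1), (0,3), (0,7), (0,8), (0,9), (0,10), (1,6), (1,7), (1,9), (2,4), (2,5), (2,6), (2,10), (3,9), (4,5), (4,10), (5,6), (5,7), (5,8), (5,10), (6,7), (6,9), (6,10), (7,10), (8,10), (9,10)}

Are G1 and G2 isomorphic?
Yes, isomorphic

The graphs are isomorphic.
One valid mapping φ: V(G1) → V(G2): 0→5, 1→8, 2→3, 3→7, 4→6, 5→9, 6→4, 7→0, 8→2, 9→1, 10→10

Verify φ preserves adjacency — for each edge of G1, its image is an edge of G2:
  (0,1) → (φ(0),φ(1)) = (5,8) ∈ E(G2) ✓
  (0,3) → (φ(0),φ(3)) = (5,7) ∈ E(G2) ✓
  (0,4) → (φ(0),φ(4)) = (5,6) ∈ E(G2) ✓
  (0,6) → (φ(0),φ(6)) = (4,5) ∈ E(G2) ✓
  (0,8) → (φ(0),φ(8)) = (2,5) ∈ E(G2) ✓
  (0,10) → (φ(0),φ(10)) = (5,10) ∈ E(G2) ✓
  (1,7) → (φ(1),φ(7)) = (0,8) ∈ E(G2) ✓
  (1,10) → (φ(1),φ(10)) = (8,10) ∈ E(G2) ✓
  (2,5) → (φ(2),φ(5)) = (3,9) ∈ E(G2) ✓
  (2,7) → (φ(2),φ(7)) = (0,3) ∈ E(G2) ✓
  (3,4) → (φ(3),φ(4)) = (6,7) ∈ E(G2) ✓
  (3,7) → (φ(3),φ(7)) = (0,7) ∈ E(G2) ✓
  (3,9) → (φ(3),φ(9)) = (1,7) ∈ E(G2) ✓
  (3,10) → (φ(3),φ(10)) = (7,10) ∈ E(G2) ✓
  (4,5) → (φ(4),φ(5)) = (6,9) ∈ E(G2) ✓
  (4,8) → (φ(4),φ(8)) = (2,6) ∈ E(G2) ✓
  (4,9) → (φ(4),φ(9)) = (1,6) ∈ E(G2) ✓
  (4,10) → (φ(4),φ(10)) = (6,10) ∈ E(G2) ✓
  (5,7) → (φ(5),φ(7)) = (0,9) ∈ E(G2) ✓
  (5,9) → (φ(5),φ(9)) = (1,9) ∈ E(G2) ✓
  (5,10) → (φ(5),φ(10)) = (9,10) ∈ E(G2) ✓
  (6,8) → (φ(6),φ(8)) = (2,4) ∈ E(G2) ✓
  (6,10) → (φ(6),φ(10)) = (4,10) ∈ E(G2) ✓
  (7,9) → (φ(7),φ(9)) = (0,1) ∈ E(G2) ✓
  (7,10) → (φ(7),φ(10)) = (0,10) ∈ E(G2) ✓
  (8,10) → (φ(8),φ(10)) = (2,10) ∈ E(G2) ✓
All 26 edges of G1 map to edges of G2, and |E(G1)| = |E(G2)| = 26, so φ is a bijection on edges as well as vertices. Hence G1 ≅ G2.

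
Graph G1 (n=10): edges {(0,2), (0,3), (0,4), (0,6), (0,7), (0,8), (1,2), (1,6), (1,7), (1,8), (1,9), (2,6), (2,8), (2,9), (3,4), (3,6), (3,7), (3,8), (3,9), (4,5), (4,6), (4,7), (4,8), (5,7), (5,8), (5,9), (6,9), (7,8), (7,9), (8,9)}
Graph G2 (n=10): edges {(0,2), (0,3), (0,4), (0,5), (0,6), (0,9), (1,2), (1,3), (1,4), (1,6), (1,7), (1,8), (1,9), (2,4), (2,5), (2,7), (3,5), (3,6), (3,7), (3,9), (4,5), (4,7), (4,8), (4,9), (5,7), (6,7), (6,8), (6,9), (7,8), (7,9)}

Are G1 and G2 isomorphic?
Yes, isomorphic

The graphs are isomorphic.
One valid mapping φ: V(G1) → V(G2): 0→3, 1→2, 2→5, 3→9, 4→6, 5→8, 6→0, 7→1, 8→7, 9→4

Verify φ preserves adjacency — for each edge of G1, its image is an edge of G2:
  (0,2) → (φ(0),φ(2)) = (3,5) ∈ E(G2) ✓
  (0,3) → (φ(0),φ(3)) = (3,9) ∈ E(G2) ✓
  (0,4) → (φ(0),φ(4)) = (3,6) ∈ E(G2) ✓
  (0,6) → (φ(0),φ(6)) = (0,3) ∈ E(G2) ✓
  (0,7) → (φ(0),φ(7)) = (1,3) ∈ E(G2) ✓
  (0,8) → (φ(0),φ(8)) = (3,7) ∈ E(G2) ✓
  (1,2) → (φ(1),φ(2)) = (2,5) ∈ E(G2) ✓
  (1,6) → (φ(1),φ(6)) = (0,2) ∈ E(G2) ✓
  (1,7) → (φ(1),φ(7)) = (1,2) ∈ E(G2) ✓
  (1,8) → (φ(1),φ(8)) = (2,7) ∈ E(G2) ✓
  (1,9) → (φ(1),φ(9)) = (2,4) ∈ E(G2) ✓
  (2,6) → (φ(2),φ(6)) = (0,5) ∈ E(G2) ✓
  (2,8) → (φ(2),φ(8)) = (5,7) ∈ E(G2) ✓
  (2,9) → (φ(2),φ(9)) = (4,5) ∈ E(G2) ✓
  (3,4) → (φ(3),φ(4)) = (6,9) ∈ E(G2) ✓
  (3,6) → (φ(3),φ(6)) = (0,9) ∈ E(G2) ✓
  (3,7) → (φ(3),φ(7)) = (1,9) ∈ E(G2) ✓
  (3,8) → (φ(3),φ(8)) = (7,9) ∈ E(G2) ✓
  (3,9) → (φ(3),φ(9)) = (4,9) ∈ E(G2) ✓
  (4,5) → (φ(4),φ(5)) = (6,8) ∈ E(G2) ✓
  (4,6) → (φ(4),φ(6)) = (0,6) ∈ E(G2) ✓
  (4,7) → (φ(4),φ(7)) = (1,6) ∈ E(G2) ✓
  (4,8) → (φ(4),φ(8)) = (6,7) ∈ E(G2) ✓
  (5,7) → (φ(5),φ(7)) = (1,8) ∈ E(G2) ✓
  (5,8) → (φ(5),φ(8)) = (7,8) ∈ E(G2) ✓
  (5,9) → (φ(5),φ(9)) = (4,8) ∈ E(G2) ✓
  (6,9) → (φ(6),φ(9)) = (0,4) ∈ E(G2) ✓
  (7,8) → (φ(7),φ(8)) = (1,7) ∈ E(G2) ✓
  (7,9) → (φ(7),φ(9)) = (1,4) ∈ E(G2) ✓
  (8,9) → (φ(8),φ(9)) = (4,7) ∈ E(G2) ✓
All 30 edges of G1 map to edges of G2, and |E(G1)| = |E(G2)| = 30, so φ is a bijection on edges as well as vertices. Hence G1 ≅ G2.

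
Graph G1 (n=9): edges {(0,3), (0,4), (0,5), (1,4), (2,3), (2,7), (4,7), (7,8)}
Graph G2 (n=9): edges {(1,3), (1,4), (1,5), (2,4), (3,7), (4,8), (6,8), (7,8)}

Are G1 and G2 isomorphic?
Yes, isomorphic

The graphs are isomorphic.
One valid mapping φ: V(G1) → V(G2): 0→1, 1→2, 2→7, 3→3, 4→4, 5→5, 6→0, 7→8, 8→6

Verify φ preserves adjacency — for each edge of G1, its image is an edge of G2:
  (0,3) → (φ(0),φ(3)) = (1,3) ∈ E(G2) ✓
  (0,4) → (φ(0),φ(4)) = (1,4) ∈ E(G2) ✓
  (0,5) → (φ(0),φ(5)) = (1,5) ∈ E(G2) ✓
  (1,4) → (φ(1),φ(4)) = (2,4) ∈ E(G2) ✓
  (2,3) → (φ(2),φ(3)) = (3,7) ∈ E(G2) ✓
  (2,7) → (φ(2),φ(7)) = (7,8) ∈ E(G2) ✓
  (4,7) → (φ(4),φ(7)) = (4,8) ∈ E(G2) ✓
  (7,8) → (φ(7),φ(8)) = (6,8) ∈ E(G2) ✓
All 8 edges of G1 map to edges of G2, and |E(G1)| = |E(G2)| = 8, so φ is a bijection on edges as well as vertices. Hence G1 ≅ G2.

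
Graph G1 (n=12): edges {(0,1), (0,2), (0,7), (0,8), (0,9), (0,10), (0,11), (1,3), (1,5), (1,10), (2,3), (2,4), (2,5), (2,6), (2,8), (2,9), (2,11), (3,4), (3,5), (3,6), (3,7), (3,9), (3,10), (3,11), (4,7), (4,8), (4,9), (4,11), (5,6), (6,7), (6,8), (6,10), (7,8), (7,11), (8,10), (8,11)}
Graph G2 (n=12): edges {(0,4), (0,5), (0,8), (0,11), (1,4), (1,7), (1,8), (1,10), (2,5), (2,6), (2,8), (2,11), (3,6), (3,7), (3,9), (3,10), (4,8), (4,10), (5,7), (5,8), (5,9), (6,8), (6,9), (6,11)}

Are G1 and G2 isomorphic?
No, not isomorphic

The graphs are NOT isomorphic.

Counting triangles (3-cliques): G1 has 34, G2 has 8.
Triangle count is an isomorphism invariant, so differing triangle counts rule out isomorphism.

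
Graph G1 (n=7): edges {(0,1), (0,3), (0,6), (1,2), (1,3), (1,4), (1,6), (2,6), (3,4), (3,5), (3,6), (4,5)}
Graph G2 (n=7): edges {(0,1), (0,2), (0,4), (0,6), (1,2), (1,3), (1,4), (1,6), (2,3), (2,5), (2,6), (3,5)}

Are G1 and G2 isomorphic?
Yes, isomorphic

The graphs are isomorphic.
One valid mapping φ: V(G1) → V(G2): 0→6, 1→1, 2→4, 3→2, 4→3, 5→5, 6→0

Verify φ preserves adjacency — for each edge of G1, its image is an edge of G2:
  (0,1) → (φ(0),φ(1)) = (1,6) ∈ E(G2) ✓
  (0,3) → (φ(0),φ(3)) = (2,6) ∈ E(G2) ✓
  (0,6) → (φ(0),φ(6)) = (0,6) ∈ E(G2) ✓
  (1,2) → (φ(1),φ(2)) = (1,4) ∈ E(G2) ✓
  (1,3) → (φ(1),φ(3)) = (1,2) ∈ E(G2) ✓
  (1,4) → (φ(1),φ(4)) = (1,3) ∈ E(G2) ✓
  (1,6) → (φ(1),φ(6)) = (0,1) ∈ E(G2) ✓
  (2,6) → (φ(2),φ(6)) = (0,4) ∈ E(G2) ✓
  (3,4) → (φ(3),φ(4)) = (2,3) ∈ E(G2) ✓
  (3,5) → (φ(3),φ(5)) = (2,5) ∈ E(G2) ✓
  (3,6) → (φ(3),φ(6)) = (0,2) ∈ E(G2) ✓
  (4,5) → (φ(4),φ(5)) = (3,5) ∈ E(G2) ✓
All 12 edges of G1 map to edges of G2, and |E(G1)| = |E(G2)| = 12, so φ is a bijection on edges as well as vertices. Hence G1 ≅ G2.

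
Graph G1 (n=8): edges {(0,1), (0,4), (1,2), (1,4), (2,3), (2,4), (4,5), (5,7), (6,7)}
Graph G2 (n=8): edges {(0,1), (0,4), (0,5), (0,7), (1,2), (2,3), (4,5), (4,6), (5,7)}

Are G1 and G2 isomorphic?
Yes, isomorphic

The graphs are isomorphic.
One valid mapping φ: V(G1) → V(G2): 0→7, 1→5, 2→4, 3→6, 4→0, 5→1, 6→3, 7→2

Verify φ preserves adjacency — for each edge of G1, its image is an edge of G2:
  (0,1) → (φ(0),φ(1)) = (5,7) ∈ E(G2) ✓
  (0,4) → (φ(0),φ(4)) = (0,7) ∈ E(G2) ✓
  (1,2) → (φ(1),φ(2)) = (4,5) ∈ E(G2) ✓
  (1,4) → (φ(1),φ(4)) = (0,5) ∈ E(G2) ✓
  (2,3) → (φ(2),φ(3)) = (4,6) ∈ E(G2) ✓
  (2,4) → (φ(2),φ(4)) = (0,4) ∈ E(G2) ✓
  (4,5) → (φ(4),φ(5)) = (0,1) ∈ E(G2) ✓
  (5,7) → (φ(5),φ(7)) = (1,2) ∈ E(G2) ✓
  (6,7) → (φ(6),φ(7)) = (2,3) ∈ E(G2) ✓
All 9 edges of G1 map to edges of G2, and |E(G1)| = |E(G2)| = 9, so φ is a bijection on edges as well as vertices. Hence G1 ≅ G2.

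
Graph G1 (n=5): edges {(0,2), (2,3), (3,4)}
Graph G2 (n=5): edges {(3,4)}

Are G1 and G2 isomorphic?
No, not isomorphic

The graphs are NOT isomorphic.

Counting edges: G1 has 3 edge(s); G2 has 1 edge(s).
Edge count is an isomorphism invariant (a bijection on vertices induces a bijection on edges), so differing edge counts rule out isomorphism.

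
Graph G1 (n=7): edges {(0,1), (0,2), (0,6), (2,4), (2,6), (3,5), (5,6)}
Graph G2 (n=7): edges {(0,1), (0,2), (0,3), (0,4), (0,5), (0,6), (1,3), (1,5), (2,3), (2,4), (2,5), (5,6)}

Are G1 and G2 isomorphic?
No, not isomorphic

The graphs are NOT isomorphic.

Counting triangles (3-cliques): G1 has 1, G2 has 6.
Triangle count is an isomorphism invariant, so differing triangle counts rule out isomorphism.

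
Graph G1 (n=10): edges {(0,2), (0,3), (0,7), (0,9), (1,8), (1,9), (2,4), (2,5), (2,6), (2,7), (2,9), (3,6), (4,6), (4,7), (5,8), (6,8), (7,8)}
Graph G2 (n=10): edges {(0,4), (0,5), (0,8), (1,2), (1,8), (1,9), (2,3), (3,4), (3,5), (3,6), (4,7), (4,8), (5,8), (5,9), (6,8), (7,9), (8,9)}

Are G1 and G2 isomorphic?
Yes, isomorphic

The graphs are isomorphic.
One valid mapping φ: V(G1) → V(G2): 0→9, 1→2, 2→8, 3→7, 4→0, 5→6, 6→4, 7→5, 8→3, 9→1

Verify φ preserves adjacency — for each edge of G1, its image is an edge of G2:
  (0,2) → (φ(0),φ(2)) = (8,9) ∈ E(G2) ✓
  (0,3) → (φ(0),φ(3)) = (7,9) ∈ E(G2) ✓
  (0,7) → (φ(0),φ(7)) = (5,9) ∈ E(G2) ✓
  (0,9) → (φ(0),φ(9)) = (1,9) ∈ E(G2) ✓
  (1,8) → (φ(1),φ(8)) = (2,3) ∈ E(G2) ✓
  (1,9) → (φ(1),φ(9)) = (1,2) ∈ E(G2) ✓
  (2,4) → (φ(2),φ(4)) = (0,8) ∈ E(G2) ✓
  (2,5) → (φ(2),φ(5)) = (6,8) ∈ E(G2) ✓
  (2,6) → (φ(2),φ(6)) = (4,8) ∈ E(G2) ✓
  (2,7) → (φ(2),φ(7)) = (5,8) ∈ E(G2) ✓
  (2,9) → (φ(2),φ(9)) = (1,8) ∈ E(G2) ✓
  (3,6) → (φ(3),φ(6)) = (4,7) ∈ E(G2) ✓
  (4,6) → (φ(4),φ(6)) = (0,4) ∈ E(G2) ✓
  (4,7) → (φ(4),φ(7)) = (0,5) ∈ E(G2) ✓
  (5,8) → (φ(5),φ(8)) = (3,6) ∈ E(G2) ✓
  (6,8) → (φ(6),φ(8)) = (3,4) ∈ E(G2) ✓
  (7,8) → (φ(7),φ(8)) = (3,5) ∈ E(G2) ✓
All 17 edges of G1 map to edges of G2, and |E(G1)| = |E(G2)| = 17, so φ is a bijection on edges as well as vertices. Hence G1 ≅ G2.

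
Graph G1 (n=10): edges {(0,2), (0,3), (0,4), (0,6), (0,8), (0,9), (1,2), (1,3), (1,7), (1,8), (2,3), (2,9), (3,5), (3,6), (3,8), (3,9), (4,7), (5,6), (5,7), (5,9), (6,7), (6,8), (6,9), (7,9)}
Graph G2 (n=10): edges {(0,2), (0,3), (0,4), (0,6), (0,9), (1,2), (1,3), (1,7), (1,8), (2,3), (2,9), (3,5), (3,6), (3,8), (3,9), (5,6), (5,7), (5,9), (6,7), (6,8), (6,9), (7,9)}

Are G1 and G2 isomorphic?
No, not isomorphic

The graphs are NOT isomorphic.

Counting edges: G1 has 24 edge(s); G2 has 22 edge(s).
Edge count is an isomorphism invariant (a bijection on vertices induces a bijection on edges), so differing edge counts rule out isomorphism.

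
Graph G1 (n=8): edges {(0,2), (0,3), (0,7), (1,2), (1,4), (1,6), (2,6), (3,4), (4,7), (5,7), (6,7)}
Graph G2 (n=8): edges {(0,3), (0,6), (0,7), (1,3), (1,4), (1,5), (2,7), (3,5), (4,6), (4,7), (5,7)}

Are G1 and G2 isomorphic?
Yes, isomorphic

The graphs are isomorphic.
One valid mapping φ: V(G1) → V(G2): 0→0, 1→1, 2→3, 3→6, 4→4, 5→2, 6→5, 7→7

Verify φ preserves adjacency — for each edge of G1, its image is an edge of G2:
  (0,2) → (φ(0),φ(2)) = (0,3) ∈ E(G2) ✓
  (0,3) → (φ(0),φ(3)) = (0,6) ∈ E(G2) ✓
  (0,7) → (φ(0),φ(7)) = (0,7) ∈ E(G2) ✓
  (1,2) → (φ(1),φ(2)) = (1,3) ∈ E(G2) ✓
  (1,4) → (φ(1),φ(4)) = (1,4) ∈ E(G2) ✓
  (1,6) → (φ(1),φ(6)) = (1,5) ∈ E(G2) ✓
  (2,6) → (φ(2),φ(6)) = (3,5) ∈ E(G2) ✓
  (3,4) → (φ(3),φ(4)) = (4,6) ∈ E(G2) ✓
  (4,7) → (φ(4),φ(7)) = (4,7) ∈ E(G2) ✓
  (5,7) → (φ(5),φ(7)) = (2,7) ∈ E(G2) ✓
  (6,7) → (φ(6),φ(7)) = (5,7) ∈ E(G2) ✓
All 11 edges of G1 map to edges of G2, and |E(G1)| = |E(G2)| = 11, so φ is a bijection on edges as well as vertices. Hence G1 ≅ G2.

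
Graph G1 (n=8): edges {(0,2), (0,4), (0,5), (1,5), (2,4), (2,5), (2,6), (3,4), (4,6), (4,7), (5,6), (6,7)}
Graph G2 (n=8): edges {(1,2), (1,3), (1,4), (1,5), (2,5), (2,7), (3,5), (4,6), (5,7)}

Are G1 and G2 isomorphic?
No, not isomorphic

The graphs are NOT isomorphic.

Counting triangles (3-cliques): G1 has 5, G2 has 3.
Triangle count is an isomorphism invariant, so differing triangle counts rule out isomorphism.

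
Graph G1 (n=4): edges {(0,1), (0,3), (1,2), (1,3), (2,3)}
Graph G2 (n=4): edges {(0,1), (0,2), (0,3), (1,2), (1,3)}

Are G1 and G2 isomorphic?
Yes, isomorphic

The graphs are isomorphic.
One valid mapping φ: V(G1) → V(G2): 0→2, 1→0, 2→3, 3→1

Verify φ preserves adjacency — for each edge of G1, its image is an edge of G2:
  (0,1) → (φ(0),φ(1)) = (0,2) ∈ E(G2) ✓
  (0,3) → (φ(0),φ(3)) = (1,2) ∈ E(G2) ✓
  (1,2) → (φ(1),φ(2)) = (0,3) ∈ E(G2) ✓
  (1,3) → (φ(1),φ(3)) = (0,1) ∈ E(G2) ✓
  (2,3) → (φ(2),φ(3)) = (1,3) ∈ E(G2) ✓
All 5 edges of G1 map to edges of G2, and |E(G1)| = |E(G2)| = 5, so φ is a bijection on edges as well as vertices. Hence G1 ≅ G2.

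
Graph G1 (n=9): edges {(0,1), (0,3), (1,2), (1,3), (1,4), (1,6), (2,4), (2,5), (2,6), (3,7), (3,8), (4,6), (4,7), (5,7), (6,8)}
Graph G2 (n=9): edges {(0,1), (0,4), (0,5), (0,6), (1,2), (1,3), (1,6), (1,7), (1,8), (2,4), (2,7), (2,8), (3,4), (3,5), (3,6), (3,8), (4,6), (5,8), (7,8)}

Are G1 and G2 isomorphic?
No, not isomorphic

The graphs are NOT isomorphic.

Degrees in G1: deg(0)=2, deg(1)=5, deg(2)=4, deg(3)=4, deg(4)=4, deg(5)=2, deg(6)=4, deg(7)=3, deg(8)=2.
Sorted degree sequence of G1: [5, 4, 4, 4, 4, 3, 2, 2, 2].
Degrees in G2: deg(0)=4, deg(1)=6, deg(2)=4, deg(3)=5, deg(4)=4, deg(5)=3, deg(6)=4, deg(7)=3, deg(8)=5.
Sorted degree sequence of G2: [6, 5, 5, 4, 4, 4, 4, 3, 3].
The (sorted) degree sequence is an isomorphism invariant, so since G1 and G2 have different degree sequences they cannot be isomorphic.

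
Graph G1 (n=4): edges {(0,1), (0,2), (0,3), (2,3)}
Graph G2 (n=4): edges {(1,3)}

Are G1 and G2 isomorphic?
No, not isomorphic

The graphs are NOT isomorphic.

Degrees in G1: deg(0)=3, deg(1)=1, deg(2)=2, deg(3)=2.
Sorted degree sequence of G1: [3, 2, 2, 1].
Degrees in G2: deg(0)=0, deg(1)=1, deg(2)=0, deg(3)=1.
Sorted degree sequence of G2: [1, 1, 0, 0].
The (sorted) degree sequence is an isomorphism invariant, so since G1 and G2 have different degree sequences they cannot be isomorphic.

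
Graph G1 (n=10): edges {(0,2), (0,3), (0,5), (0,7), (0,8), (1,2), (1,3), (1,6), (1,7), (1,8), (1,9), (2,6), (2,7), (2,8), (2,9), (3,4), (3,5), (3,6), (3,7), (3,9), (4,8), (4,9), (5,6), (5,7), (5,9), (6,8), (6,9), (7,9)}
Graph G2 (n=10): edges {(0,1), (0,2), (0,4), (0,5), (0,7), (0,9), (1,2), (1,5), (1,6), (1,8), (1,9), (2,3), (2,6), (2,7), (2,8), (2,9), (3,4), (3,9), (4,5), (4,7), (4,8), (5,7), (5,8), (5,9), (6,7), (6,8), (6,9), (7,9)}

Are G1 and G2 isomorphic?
Yes, isomorphic

The graphs are isomorphic.
One valid mapping φ: V(G1) → V(G2): 0→8, 1→0, 2→5, 3→2, 4→3, 5→6, 6→7, 7→1, 8→4, 9→9

Verify φ preserves adjacency — for each edge of G1, its image is an edge of G2:
  (0,2) → (φ(0),φ(2)) = (5,8) ∈ E(G2) ✓
  (0,3) → (φ(0),φ(3)) = (2,8) ∈ E(G2) ✓
  (0,5) → (φ(0),φ(5)) = (6,8) ∈ E(G2) ✓
  (0,7) → (φ(0),φ(7)) = (1,8) ∈ E(G2) ✓
  (0,8) → (φ(0),φ(8)) = (4,8) ∈ E(G2) ✓
  (1,2) → (φ(1),φ(2)) = (0,5) ∈ E(G2) ✓
  (1,3) → (φ(1),φ(3)) = (0,2) ∈ E(G2) ✓
  (1,6) → (φ(1),φ(6)) = (0,7) ∈ E(G2) ✓
  (1,7) → (φ(1),φ(7)) = (0,1) ∈ E(G2) ✓
  (1,8) → (φ(1),φ(8)) = (0,4) ∈ E(G2) ✓
  (1,9) → (φ(1),φ(9)) = (0,9) ∈ E(G2) ✓
  (2,6) → (φ(2),φ(6)) = (5,7) ∈ E(G2) ✓
  (2,7) → (φ(2),φ(7)) = (1,5) ∈ E(G2) ✓
  (2,8) → (φ(2),φ(8)) = (4,5) ∈ E(G2) ✓
  (2,9) → (φ(2),φ(9)) = (5,9) ∈ E(G2) ✓
  (3,4) → (φ(3),φ(4)) = (2,3) ∈ E(G2) ✓
  (3,5) → (φ(3),φ(5)) = (2,6) ∈ E(G2) ✓
  (3,6) → (φ(3),φ(6)) = (2,7) ∈ E(G2) ✓
  (3,7) → (φ(3),φ(7)) = (1,2) ∈ E(G2) ✓
  (3,9) → (φ(3),φ(9)) = (2,9) ∈ E(G2) ✓
  (4,8) → (φ(4),φ(8)) = (3,4) ∈ E(G2) ✓
  (4,9) → (φ(4),φ(9)) = (3,9) ∈ E(G2) ✓
  (5,6) → (φ(5),φ(6)) = (6,7) ∈ E(G2) ✓
  (5,7) → (φ(5),φ(7)) = (1,6) ∈ E(G2) ✓
  (5,9) → (φ(5),φ(9)) = (6,9) ∈ E(G2) ✓
  (6,8) → (φ(6),φ(8)) = (4,7) ∈ E(G2) ✓
  (6,9) → (φ(6),φ(9)) = (7,9) ∈ E(G2) ✓
  (7,9) → (φ(7),φ(9)) = (1,9) ∈ E(G2) ✓
All 28 edges of G1 map to edges of G2, and |E(G1)| = |E(G2)| = 28, so φ is a bijection on edges as well as vertices. Hence G1 ≅ G2.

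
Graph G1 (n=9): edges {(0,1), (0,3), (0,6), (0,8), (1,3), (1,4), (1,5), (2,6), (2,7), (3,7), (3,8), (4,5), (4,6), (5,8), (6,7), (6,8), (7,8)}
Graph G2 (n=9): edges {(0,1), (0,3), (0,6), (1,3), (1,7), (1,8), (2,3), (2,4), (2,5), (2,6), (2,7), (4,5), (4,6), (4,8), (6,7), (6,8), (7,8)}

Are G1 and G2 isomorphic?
Yes, isomorphic

The graphs are isomorphic.
One valid mapping φ: V(G1) → V(G2): 0→7, 1→1, 2→5, 3→8, 4→3, 5→0, 6→2, 7→4, 8→6

Verify φ preserves adjacency — for each edge of G1, its image is an edge of G2:
  (0,1) → (φ(0),φ(1)) = (1,7) ∈ E(G2) ✓
  (0,3) → (φ(0),φ(3)) = (7,8) ∈ E(G2) ✓
  (0,6) → (φ(0),φ(6)) = (2,7) ∈ E(G2) ✓
  (0,8) → (φ(0),φ(8)) = (6,7) ∈ E(G2) ✓
  (1,3) → (φ(1),φ(3)) = (1,8) ∈ E(G2) ✓
  (1,4) → (φ(1),φ(4)) = (1,3) ∈ E(G2) ✓
  (1,5) → (φ(1),φ(5)) = (0,1) ∈ E(G2) ✓
  (2,6) → (φ(2),φ(6)) = (2,5) ∈ E(G2) ✓
  (2,7) → (φ(2),φ(7)) = (4,5) ∈ E(G2) ✓
  (3,7) → (φ(3),φ(7)) = (4,8) ∈ E(G2) ✓
  (3,8) → (φ(3),φ(8)) = (6,8) ∈ E(G2) ✓
  (4,5) → (φ(4),φ(5)) = (0,3) ∈ E(G2) ✓
  (4,6) → (φ(4),φ(6)) = (2,3) ∈ E(G2) ✓
  (5,8) → (φ(5),φ(8)) = (0,6) ∈ E(G2) ✓
  (6,7) → (φ(6),φ(7)) = (2,4) ∈ E(G2) ✓
  (6,8) → (φ(6),φ(8)) = (2,6) ∈ E(G2) ✓
  (7,8) → (φ(7),φ(8)) = (4,6) ∈ E(G2) ✓
All 17 edges of G1 map to edges of G2, and |E(G1)| = |E(G2)| = 17, so φ is a bijection on edges as well as vertices. Hence G1 ≅ G2.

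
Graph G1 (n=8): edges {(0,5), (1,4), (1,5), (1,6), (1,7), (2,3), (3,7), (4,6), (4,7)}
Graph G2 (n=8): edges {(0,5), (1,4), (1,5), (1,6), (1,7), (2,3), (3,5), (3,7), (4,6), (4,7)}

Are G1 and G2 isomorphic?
No, not isomorphic

The graphs are NOT isomorphic.

Counting edges: G1 has 9 edge(s); G2 has 10 edge(s).
Edge count is an isomorphism invariant (a bijection on vertices induces a bijection on edges), so differing edge counts rule out isomorphism.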